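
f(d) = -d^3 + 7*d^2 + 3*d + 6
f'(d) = -3*d^2 + 14*d + 3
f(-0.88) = 9.46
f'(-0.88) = -11.64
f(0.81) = 12.49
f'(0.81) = 12.37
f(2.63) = 44.12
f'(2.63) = 19.07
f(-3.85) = 155.27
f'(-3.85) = -95.37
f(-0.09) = 5.79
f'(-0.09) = 1.72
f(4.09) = 66.95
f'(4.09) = 10.08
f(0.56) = 9.70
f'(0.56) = 9.90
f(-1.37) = 17.60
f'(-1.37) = -21.81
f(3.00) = 51.00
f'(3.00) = 18.00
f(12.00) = -678.00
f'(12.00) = -261.00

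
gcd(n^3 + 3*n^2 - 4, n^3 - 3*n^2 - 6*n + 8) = n^2 + n - 2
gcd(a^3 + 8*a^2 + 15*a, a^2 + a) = a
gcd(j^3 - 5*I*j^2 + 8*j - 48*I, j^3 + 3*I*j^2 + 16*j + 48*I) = j^2 - I*j + 12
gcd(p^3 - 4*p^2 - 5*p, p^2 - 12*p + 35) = p - 5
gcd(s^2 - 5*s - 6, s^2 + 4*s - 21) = 1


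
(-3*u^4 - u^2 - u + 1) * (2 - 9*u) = 27*u^5 - 6*u^4 + 9*u^3 + 7*u^2 - 11*u + 2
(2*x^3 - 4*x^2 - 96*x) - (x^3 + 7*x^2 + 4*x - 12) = x^3 - 11*x^2 - 100*x + 12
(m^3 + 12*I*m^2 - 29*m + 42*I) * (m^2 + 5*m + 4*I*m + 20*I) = m^5 + 5*m^4 + 16*I*m^4 - 77*m^3 + 80*I*m^3 - 385*m^2 - 74*I*m^2 - 168*m - 370*I*m - 840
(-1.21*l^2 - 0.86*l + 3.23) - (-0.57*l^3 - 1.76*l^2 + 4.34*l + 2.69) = 0.57*l^3 + 0.55*l^2 - 5.2*l + 0.54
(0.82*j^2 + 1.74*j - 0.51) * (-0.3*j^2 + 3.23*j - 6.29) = -0.246*j^4 + 2.1266*j^3 + 0.615399999999999*j^2 - 12.5919*j + 3.2079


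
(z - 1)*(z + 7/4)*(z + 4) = z^3 + 19*z^2/4 + 5*z/4 - 7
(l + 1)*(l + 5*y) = l^2 + 5*l*y + l + 5*y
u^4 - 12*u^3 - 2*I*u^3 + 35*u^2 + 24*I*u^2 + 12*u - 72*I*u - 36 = (u - 6)^2*(u - I)^2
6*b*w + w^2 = w*(6*b + w)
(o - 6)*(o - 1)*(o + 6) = o^3 - o^2 - 36*o + 36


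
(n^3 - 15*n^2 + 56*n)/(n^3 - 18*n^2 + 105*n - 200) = n*(n - 7)/(n^2 - 10*n + 25)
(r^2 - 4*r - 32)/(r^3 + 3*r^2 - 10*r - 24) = (r - 8)/(r^2 - r - 6)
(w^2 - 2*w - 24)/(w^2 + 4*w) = (w - 6)/w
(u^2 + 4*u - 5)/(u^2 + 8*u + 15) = (u - 1)/(u + 3)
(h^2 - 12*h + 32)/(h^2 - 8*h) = (h - 4)/h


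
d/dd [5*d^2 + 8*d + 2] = 10*d + 8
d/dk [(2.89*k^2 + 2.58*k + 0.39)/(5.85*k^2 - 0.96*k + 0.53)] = (-17.8674*k^2 - 1.4996*k + 1.7418)/(34.2225*k^4 - 11.232*k^3 + 7.1226*k^2 - 1.0176*k + 0.2809)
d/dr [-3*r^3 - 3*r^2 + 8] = 3*r*(-3*r - 2)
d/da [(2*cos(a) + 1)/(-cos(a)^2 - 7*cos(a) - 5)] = (-2*cos(a) - cos(2*a) + 2)*sin(a)/(cos(a)^2 + 7*cos(a) + 5)^2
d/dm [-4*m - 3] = -4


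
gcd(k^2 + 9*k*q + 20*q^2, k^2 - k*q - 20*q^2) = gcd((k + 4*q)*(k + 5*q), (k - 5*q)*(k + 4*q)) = k + 4*q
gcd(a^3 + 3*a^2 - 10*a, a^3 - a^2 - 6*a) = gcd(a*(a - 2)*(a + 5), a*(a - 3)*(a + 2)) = a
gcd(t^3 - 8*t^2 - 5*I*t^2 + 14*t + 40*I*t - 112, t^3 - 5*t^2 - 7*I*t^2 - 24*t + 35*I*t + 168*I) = t^2 + t*(-8 - 7*I) + 56*I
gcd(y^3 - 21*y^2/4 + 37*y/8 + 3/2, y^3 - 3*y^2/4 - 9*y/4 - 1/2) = y + 1/4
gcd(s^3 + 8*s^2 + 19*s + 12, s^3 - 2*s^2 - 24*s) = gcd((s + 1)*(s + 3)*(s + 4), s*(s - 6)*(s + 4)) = s + 4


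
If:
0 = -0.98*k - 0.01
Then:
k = -0.01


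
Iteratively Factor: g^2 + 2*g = (g)*(g + 2)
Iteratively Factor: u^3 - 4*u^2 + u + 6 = (u - 2)*(u^2 - 2*u - 3) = (u - 2)*(u + 1)*(u - 3)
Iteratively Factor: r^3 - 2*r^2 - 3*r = (r + 1)*(r^2 - 3*r) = r*(r + 1)*(r - 3)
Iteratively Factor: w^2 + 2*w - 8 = (w - 2)*(w + 4)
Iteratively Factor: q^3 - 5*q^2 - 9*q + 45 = (q - 5)*(q^2 - 9) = (q - 5)*(q - 3)*(q + 3)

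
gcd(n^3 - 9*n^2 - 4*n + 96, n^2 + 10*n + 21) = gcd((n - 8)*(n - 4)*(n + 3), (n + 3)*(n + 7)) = n + 3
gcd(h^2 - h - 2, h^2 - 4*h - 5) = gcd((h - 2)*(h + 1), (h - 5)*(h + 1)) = h + 1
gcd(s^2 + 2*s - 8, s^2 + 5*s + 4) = s + 4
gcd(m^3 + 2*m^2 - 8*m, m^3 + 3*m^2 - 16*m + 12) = m - 2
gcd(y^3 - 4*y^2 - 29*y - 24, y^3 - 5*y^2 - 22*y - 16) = y^2 - 7*y - 8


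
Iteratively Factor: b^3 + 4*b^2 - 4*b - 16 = (b + 2)*(b^2 + 2*b - 8) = (b - 2)*(b + 2)*(b + 4)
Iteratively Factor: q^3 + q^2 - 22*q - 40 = (q - 5)*(q^2 + 6*q + 8) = (q - 5)*(q + 4)*(q + 2)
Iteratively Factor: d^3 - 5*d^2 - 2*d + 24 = (d + 2)*(d^2 - 7*d + 12) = (d - 4)*(d + 2)*(d - 3)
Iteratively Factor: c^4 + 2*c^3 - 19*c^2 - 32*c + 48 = (c + 4)*(c^3 - 2*c^2 - 11*c + 12) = (c - 1)*(c + 4)*(c^2 - c - 12) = (c - 4)*(c - 1)*(c + 4)*(c + 3)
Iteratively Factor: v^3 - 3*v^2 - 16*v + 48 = (v - 3)*(v^2 - 16) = (v - 3)*(v + 4)*(v - 4)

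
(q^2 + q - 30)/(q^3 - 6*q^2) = (q^2 + q - 30)/(q^2*(q - 6))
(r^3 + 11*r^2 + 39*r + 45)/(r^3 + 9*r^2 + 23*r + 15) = (r + 3)/(r + 1)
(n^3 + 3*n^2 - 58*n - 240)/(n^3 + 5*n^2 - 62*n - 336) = (n + 5)/(n + 7)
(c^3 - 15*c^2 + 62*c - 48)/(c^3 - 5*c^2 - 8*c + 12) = (c - 8)/(c + 2)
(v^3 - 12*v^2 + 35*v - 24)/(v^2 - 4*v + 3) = v - 8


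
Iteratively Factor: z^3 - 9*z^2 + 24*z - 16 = (z - 4)*(z^2 - 5*z + 4) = (z - 4)*(z - 1)*(z - 4)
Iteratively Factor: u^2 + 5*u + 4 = (u + 4)*(u + 1)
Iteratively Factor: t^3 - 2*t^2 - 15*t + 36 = (t - 3)*(t^2 + t - 12) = (t - 3)*(t + 4)*(t - 3)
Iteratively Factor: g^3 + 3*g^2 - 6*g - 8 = (g + 1)*(g^2 + 2*g - 8) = (g - 2)*(g + 1)*(g + 4)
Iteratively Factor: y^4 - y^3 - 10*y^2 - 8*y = (y)*(y^3 - y^2 - 10*y - 8) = y*(y + 1)*(y^2 - 2*y - 8) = y*(y + 1)*(y + 2)*(y - 4)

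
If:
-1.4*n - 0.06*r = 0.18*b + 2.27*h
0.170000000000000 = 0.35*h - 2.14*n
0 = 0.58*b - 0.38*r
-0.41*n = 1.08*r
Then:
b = 0.02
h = 0.04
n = -0.07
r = 0.03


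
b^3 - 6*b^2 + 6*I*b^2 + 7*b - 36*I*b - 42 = (b - 6)*(b - I)*(b + 7*I)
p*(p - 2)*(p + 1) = p^3 - p^2 - 2*p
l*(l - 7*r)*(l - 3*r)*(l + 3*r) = l^4 - 7*l^3*r - 9*l^2*r^2 + 63*l*r^3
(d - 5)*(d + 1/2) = d^2 - 9*d/2 - 5/2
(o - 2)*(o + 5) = o^2 + 3*o - 10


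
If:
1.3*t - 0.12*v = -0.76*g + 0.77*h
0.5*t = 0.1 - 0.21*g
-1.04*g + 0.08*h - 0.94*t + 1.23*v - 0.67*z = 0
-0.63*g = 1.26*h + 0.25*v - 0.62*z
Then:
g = 0.586015571329269*z - 0.429273113263153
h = 0.0303779723634058*z + 0.231981624158036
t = 0.380294707570524 - 0.246126539958293*z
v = 0.850135779538676*z - 0.0874191403333573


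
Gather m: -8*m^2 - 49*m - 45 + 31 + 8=-8*m^2 - 49*m - 6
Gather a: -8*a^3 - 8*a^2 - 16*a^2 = -8*a^3 - 24*a^2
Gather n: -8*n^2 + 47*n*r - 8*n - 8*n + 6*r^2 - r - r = -8*n^2 + n*(47*r - 16) + 6*r^2 - 2*r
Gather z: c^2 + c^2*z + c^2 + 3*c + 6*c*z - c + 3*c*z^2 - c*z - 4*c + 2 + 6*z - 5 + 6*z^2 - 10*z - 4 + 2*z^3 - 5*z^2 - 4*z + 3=2*c^2 - 2*c + 2*z^3 + z^2*(3*c + 1) + z*(c^2 + 5*c - 8) - 4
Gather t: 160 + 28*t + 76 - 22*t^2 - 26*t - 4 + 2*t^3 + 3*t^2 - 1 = 2*t^3 - 19*t^2 + 2*t + 231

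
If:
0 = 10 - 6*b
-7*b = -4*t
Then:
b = 5/3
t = 35/12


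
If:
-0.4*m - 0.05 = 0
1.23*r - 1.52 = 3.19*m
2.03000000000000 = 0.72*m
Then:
No Solution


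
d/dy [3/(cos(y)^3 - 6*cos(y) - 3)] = 9*(cos(y)^2 - 2)*sin(y)/(-cos(y)^3 + 6*cos(y) + 3)^2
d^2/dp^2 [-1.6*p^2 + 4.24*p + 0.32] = -3.20000000000000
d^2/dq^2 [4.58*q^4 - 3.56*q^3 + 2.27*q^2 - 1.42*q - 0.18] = 54.96*q^2 - 21.36*q + 4.54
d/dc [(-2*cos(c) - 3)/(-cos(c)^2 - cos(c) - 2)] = (6*cos(c) + cos(2*c))*sin(c)/(cos(c)^2 + cos(c) + 2)^2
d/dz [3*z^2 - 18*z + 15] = 6*z - 18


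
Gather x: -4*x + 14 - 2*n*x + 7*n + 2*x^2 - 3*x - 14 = 7*n + 2*x^2 + x*(-2*n - 7)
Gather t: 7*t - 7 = 7*t - 7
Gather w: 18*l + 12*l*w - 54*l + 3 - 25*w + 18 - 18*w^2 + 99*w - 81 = -36*l - 18*w^2 + w*(12*l + 74) - 60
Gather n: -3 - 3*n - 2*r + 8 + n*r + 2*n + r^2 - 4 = n*(r - 1) + r^2 - 2*r + 1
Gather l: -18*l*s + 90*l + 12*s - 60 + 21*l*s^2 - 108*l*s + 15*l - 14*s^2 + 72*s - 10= l*(21*s^2 - 126*s + 105) - 14*s^2 + 84*s - 70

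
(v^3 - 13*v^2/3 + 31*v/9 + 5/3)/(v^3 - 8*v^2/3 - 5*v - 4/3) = (v^2 - 14*v/3 + 5)/(v^2 - 3*v - 4)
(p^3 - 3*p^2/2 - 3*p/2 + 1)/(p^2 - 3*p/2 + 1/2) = (p^2 - p - 2)/(p - 1)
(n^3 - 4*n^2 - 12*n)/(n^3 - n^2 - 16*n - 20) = n*(n - 6)/(n^2 - 3*n - 10)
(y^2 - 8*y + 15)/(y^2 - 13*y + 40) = (y - 3)/(y - 8)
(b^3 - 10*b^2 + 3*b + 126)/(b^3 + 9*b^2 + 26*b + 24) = (b^2 - 13*b + 42)/(b^2 + 6*b + 8)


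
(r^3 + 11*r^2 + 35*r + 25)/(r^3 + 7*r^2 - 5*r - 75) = (r + 1)/(r - 3)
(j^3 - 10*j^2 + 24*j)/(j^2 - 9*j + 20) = j*(j - 6)/(j - 5)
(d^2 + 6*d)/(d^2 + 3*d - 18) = d/(d - 3)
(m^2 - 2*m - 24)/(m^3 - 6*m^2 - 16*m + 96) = 1/(m - 4)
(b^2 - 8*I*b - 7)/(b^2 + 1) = (b - 7*I)/(b + I)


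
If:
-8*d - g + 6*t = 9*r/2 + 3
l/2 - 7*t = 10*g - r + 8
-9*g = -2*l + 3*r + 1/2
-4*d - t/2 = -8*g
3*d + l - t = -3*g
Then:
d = 19553/11374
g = 6839/11374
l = -63088/5687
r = -53265/5687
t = -500/121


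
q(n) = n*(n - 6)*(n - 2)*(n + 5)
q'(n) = n*(n - 6)*(n - 2) + n*(n - 6)*(n + 5) + n*(n - 2)*(n + 5) + (n - 6)*(n - 2)*(n + 5) = 4*n^3 - 9*n^2 - 56*n + 60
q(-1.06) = -90.23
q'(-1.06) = 104.48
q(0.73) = 28.00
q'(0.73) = 15.88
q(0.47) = 21.75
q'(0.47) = 32.11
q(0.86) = 29.53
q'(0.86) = 7.73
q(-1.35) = -121.33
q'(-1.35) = 109.36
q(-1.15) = -99.72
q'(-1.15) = 106.41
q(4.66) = -160.45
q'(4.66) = 8.38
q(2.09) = -5.21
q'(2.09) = -59.84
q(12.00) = 12240.00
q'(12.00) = 5004.00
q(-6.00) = 576.00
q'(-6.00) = -792.00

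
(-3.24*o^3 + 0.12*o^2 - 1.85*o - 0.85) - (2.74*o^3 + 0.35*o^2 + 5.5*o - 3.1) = -5.98*o^3 - 0.23*o^2 - 7.35*o + 2.25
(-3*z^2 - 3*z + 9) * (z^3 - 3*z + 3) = -3*z^5 - 3*z^4 + 18*z^3 - 36*z + 27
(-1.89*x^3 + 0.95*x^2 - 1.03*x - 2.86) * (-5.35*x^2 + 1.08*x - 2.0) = 10.1115*x^5 - 7.1237*x^4 + 10.3165*x^3 + 12.2886*x^2 - 1.0288*x + 5.72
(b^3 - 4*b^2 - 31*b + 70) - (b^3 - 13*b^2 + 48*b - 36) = 9*b^2 - 79*b + 106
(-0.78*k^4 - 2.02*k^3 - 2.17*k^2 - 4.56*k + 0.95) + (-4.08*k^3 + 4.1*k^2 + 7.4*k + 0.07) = -0.78*k^4 - 6.1*k^3 + 1.93*k^2 + 2.84*k + 1.02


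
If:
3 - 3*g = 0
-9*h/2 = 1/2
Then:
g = 1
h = -1/9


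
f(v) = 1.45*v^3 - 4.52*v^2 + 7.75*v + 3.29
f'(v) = 4.35*v^2 - 9.04*v + 7.75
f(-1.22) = -15.53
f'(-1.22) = 25.25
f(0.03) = 3.52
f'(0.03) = 7.48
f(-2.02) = -42.76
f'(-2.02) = 43.76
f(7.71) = 458.91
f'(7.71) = 196.63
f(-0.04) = 2.97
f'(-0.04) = 8.12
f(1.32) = 8.98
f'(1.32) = 3.40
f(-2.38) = -60.31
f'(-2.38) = 53.91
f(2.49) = 16.95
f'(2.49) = 12.21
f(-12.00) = -3246.19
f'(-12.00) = 742.63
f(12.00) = 1951.01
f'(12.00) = 525.67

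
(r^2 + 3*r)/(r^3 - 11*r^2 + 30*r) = (r + 3)/(r^2 - 11*r + 30)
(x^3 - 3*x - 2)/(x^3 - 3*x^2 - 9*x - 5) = (x - 2)/(x - 5)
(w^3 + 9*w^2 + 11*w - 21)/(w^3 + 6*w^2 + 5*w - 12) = (w + 7)/(w + 4)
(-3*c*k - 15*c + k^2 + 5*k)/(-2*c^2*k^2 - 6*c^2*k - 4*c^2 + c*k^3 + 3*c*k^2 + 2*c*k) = (3*c*k + 15*c - k^2 - 5*k)/(c*(2*c*k^2 + 6*c*k + 4*c - k^3 - 3*k^2 - 2*k))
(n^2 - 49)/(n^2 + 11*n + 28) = (n - 7)/(n + 4)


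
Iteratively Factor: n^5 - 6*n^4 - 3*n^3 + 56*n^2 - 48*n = (n - 1)*(n^4 - 5*n^3 - 8*n^2 + 48*n) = (n - 1)*(n + 3)*(n^3 - 8*n^2 + 16*n) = (n - 4)*(n - 1)*(n + 3)*(n^2 - 4*n) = (n - 4)^2*(n - 1)*(n + 3)*(n)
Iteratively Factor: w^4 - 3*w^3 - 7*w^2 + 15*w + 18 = (w + 2)*(w^3 - 5*w^2 + 3*w + 9) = (w - 3)*(w + 2)*(w^2 - 2*w - 3) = (w - 3)^2*(w + 2)*(w + 1)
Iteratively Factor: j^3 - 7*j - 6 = (j - 3)*(j^2 + 3*j + 2) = (j - 3)*(j + 2)*(j + 1)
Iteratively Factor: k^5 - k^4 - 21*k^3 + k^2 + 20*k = (k - 1)*(k^4 - 21*k^2 - 20*k) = (k - 5)*(k - 1)*(k^3 + 5*k^2 + 4*k) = (k - 5)*(k - 1)*(k + 4)*(k^2 + k) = (k - 5)*(k - 1)*(k + 1)*(k + 4)*(k)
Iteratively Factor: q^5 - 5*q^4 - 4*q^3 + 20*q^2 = (q - 2)*(q^4 - 3*q^3 - 10*q^2) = q*(q - 2)*(q^3 - 3*q^2 - 10*q) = q^2*(q - 2)*(q^2 - 3*q - 10) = q^2*(q - 5)*(q - 2)*(q + 2)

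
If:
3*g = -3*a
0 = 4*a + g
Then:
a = 0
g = 0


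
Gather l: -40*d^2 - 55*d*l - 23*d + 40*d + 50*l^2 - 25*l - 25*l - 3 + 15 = -40*d^2 + 17*d + 50*l^2 + l*(-55*d - 50) + 12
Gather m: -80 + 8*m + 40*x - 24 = 8*m + 40*x - 104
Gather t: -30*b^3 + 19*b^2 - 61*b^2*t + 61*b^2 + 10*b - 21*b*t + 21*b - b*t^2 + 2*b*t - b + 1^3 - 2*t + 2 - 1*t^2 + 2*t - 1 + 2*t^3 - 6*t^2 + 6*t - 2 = -30*b^3 + 80*b^2 + 30*b + 2*t^3 + t^2*(-b - 7) + t*(-61*b^2 - 19*b + 6)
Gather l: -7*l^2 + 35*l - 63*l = -7*l^2 - 28*l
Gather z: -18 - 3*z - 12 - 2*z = -5*z - 30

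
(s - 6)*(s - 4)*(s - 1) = s^3 - 11*s^2 + 34*s - 24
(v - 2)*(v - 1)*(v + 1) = v^3 - 2*v^2 - v + 2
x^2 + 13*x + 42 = (x + 6)*(x + 7)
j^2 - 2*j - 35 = (j - 7)*(j + 5)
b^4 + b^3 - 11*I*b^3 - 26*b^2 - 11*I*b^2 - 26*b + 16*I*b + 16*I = (b - 8*I)*(b - 2*I)*(-I*b - I)*(I*b + 1)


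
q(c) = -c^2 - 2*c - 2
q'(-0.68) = -0.64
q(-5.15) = -18.22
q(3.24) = -18.98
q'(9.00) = -20.00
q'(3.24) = -8.48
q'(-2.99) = 3.98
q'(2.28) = -6.56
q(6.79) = -61.68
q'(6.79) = -15.58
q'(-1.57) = 1.14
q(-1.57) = -1.32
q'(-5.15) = 8.30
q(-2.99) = -4.96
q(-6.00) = -26.00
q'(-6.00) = 10.00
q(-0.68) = -1.10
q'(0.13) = -2.26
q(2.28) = -11.76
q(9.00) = -101.00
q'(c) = -2*c - 2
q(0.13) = -2.28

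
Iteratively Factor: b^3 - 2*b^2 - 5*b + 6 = (b + 2)*(b^2 - 4*b + 3) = (b - 1)*(b + 2)*(b - 3)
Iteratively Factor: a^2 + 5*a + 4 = (a + 4)*(a + 1)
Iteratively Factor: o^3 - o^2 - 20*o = (o - 5)*(o^2 + 4*o) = o*(o - 5)*(o + 4)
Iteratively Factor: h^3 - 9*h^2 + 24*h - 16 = (h - 4)*(h^2 - 5*h + 4) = (h - 4)*(h - 1)*(h - 4)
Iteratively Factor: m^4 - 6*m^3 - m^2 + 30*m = (m + 2)*(m^3 - 8*m^2 + 15*m) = (m - 5)*(m + 2)*(m^2 - 3*m) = m*(m - 5)*(m + 2)*(m - 3)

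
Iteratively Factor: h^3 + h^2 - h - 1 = (h + 1)*(h^2 - 1) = (h - 1)*(h + 1)*(h + 1)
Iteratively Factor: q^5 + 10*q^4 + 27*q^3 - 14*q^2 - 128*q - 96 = (q - 2)*(q^4 + 12*q^3 + 51*q^2 + 88*q + 48) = (q - 2)*(q + 4)*(q^3 + 8*q^2 + 19*q + 12) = (q - 2)*(q + 4)^2*(q^2 + 4*q + 3) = (q - 2)*(q + 1)*(q + 4)^2*(q + 3)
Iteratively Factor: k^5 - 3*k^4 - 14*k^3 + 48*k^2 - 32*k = (k)*(k^4 - 3*k^3 - 14*k^2 + 48*k - 32) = k*(k - 2)*(k^3 - k^2 - 16*k + 16) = k*(k - 4)*(k - 2)*(k^2 + 3*k - 4) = k*(k - 4)*(k - 2)*(k + 4)*(k - 1)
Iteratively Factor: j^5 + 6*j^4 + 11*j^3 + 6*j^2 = (j + 2)*(j^4 + 4*j^3 + 3*j^2) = (j + 2)*(j + 3)*(j^3 + j^2) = j*(j + 2)*(j + 3)*(j^2 + j) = j^2*(j + 2)*(j + 3)*(j + 1)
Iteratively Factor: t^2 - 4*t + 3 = (t - 1)*(t - 3)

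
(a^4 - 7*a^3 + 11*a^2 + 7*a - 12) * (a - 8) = a^5 - 15*a^4 + 67*a^3 - 81*a^2 - 68*a + 96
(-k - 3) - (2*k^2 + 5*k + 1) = -2*k^2 - 6*k - 4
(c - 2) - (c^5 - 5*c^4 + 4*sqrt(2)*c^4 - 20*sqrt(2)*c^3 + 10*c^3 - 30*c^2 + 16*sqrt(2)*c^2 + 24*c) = -c^5 - 4*sqrt(2)*c^4 + 5*c^4 - 10*c^3 + 20*sqrt(2)*c^3 - 16*sqrt(2)*c^2 + 30*c^2 - 23*c - 2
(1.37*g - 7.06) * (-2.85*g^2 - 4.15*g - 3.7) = -3.9045*g^3 + 14.4355*g^2 + 24.23*g + 26.122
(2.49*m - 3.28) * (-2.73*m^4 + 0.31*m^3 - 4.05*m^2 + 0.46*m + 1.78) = -6.7977*m^5 + 9.7263*m^4 - 11.1013*m^3 + 14.4294*m^2 + 2.9234*m - 5.8384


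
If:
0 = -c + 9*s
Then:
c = 9*s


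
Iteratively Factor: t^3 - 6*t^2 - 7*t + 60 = (t + 3)*(t^2 - 9*t + 20) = (t - 4)*(t + 3)*(t - 5)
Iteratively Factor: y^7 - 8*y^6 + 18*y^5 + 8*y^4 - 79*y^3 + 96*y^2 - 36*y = (y - 1)*(y^6 - 7*y^5 + 11*y^4 + 19*y^3 - 60*y^2 + 36*y) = (y - 2)*(y - 1)*(y^5 - 5*y^4 + y^3 + 21*y^2 - 18*y) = (y - 3)*(y - 2)*(y - 1)*(y^4 - 2*y^3 - 5*y^2 + 6*y) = (y - 3)*(y - 2)*(y - 1)*(y + 2)*(y^3 - 4*y^2 + 3*y) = (y - 3)*(y - 2)*(y - 1)^2*(y + 2)*(y^2 - 3*y) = y*(y - 3)*(y - 2)*(y - 1)^2*(y + 2)*(y - 3)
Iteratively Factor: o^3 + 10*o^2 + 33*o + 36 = (o + 3)*(o^2 + 7*o + 12) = (o + 3)*(o + 4)*(o + 3)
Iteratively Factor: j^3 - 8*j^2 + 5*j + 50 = (j + 2)*(j^2 - 10*j + 25) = (j - 5)*(j + 2)*(j - 5)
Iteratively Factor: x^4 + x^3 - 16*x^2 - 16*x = (x + 4)*(x^3 - 3*x^2 - 4*x) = x*(x + 4)*(x^2 - 3*x - 4) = x*(x - 4)*(x + 4)*(x + 1)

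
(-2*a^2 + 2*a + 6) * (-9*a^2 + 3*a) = 18*a^4 - 24*a^3 - 48*a^2 + 18*a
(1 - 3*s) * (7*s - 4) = -21*s^2 + 19*s - 4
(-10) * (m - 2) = 20 - 10*m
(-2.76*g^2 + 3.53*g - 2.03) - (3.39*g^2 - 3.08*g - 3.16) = -6.15*g^2 + 6.61*g + 1.13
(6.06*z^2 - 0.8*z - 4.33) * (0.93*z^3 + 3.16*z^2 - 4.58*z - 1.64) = 5.6358*z^5 + 18.4056*z^4 - 34.3097*z^3 - 19.9572*z^2 + 21.1434*z + 7.1012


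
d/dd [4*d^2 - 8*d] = 8*d - 8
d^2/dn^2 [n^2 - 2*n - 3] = 2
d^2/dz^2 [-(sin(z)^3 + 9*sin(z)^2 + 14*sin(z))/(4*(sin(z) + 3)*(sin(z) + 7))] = (sin(z)^4 + 9*sin(z)^3 + 30*sin(z)^2 + 18*sin(z) - 6)/(4*(sin(z) + 3)^3)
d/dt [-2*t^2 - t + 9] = -4*t - 1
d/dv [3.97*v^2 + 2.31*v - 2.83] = 7.94*v + 2.31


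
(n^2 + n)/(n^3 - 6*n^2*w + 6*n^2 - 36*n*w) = (n + 1)/(n^2 - 6*n*w + 6*n - 36*w)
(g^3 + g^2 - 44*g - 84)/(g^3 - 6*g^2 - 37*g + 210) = (g + 2)/(g - 5)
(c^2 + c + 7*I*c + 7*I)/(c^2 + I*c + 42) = (c + 1)/(c - 6*I)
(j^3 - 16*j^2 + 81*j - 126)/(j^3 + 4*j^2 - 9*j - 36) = (j^2 - 13*j + 42)/(j^2 + 7*j + 12)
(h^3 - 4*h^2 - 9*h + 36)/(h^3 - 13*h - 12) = (h - 3)/(h + 1)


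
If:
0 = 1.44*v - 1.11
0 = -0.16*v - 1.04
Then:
No Solution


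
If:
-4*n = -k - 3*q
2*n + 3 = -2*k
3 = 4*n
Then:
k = -9/4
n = 3/4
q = 7/4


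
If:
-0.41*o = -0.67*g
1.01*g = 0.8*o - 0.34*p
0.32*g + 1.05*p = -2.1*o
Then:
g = 0.00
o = 0.00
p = 0.00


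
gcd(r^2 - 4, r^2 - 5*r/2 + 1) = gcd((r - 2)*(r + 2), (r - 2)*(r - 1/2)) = r - 2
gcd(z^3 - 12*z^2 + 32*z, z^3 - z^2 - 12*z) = z^2 - 4*z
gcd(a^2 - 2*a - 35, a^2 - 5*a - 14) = a - 7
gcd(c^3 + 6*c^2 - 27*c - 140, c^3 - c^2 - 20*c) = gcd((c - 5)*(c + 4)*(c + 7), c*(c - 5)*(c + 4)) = c^2 - c - 20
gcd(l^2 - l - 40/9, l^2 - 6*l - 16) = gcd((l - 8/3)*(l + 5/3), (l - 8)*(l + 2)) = 1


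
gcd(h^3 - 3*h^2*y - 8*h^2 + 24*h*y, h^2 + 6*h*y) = h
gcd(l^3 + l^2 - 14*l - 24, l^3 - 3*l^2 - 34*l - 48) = l^2 + 5*l + 6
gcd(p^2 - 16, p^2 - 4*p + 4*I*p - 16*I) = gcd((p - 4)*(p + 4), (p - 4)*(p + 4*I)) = p - 4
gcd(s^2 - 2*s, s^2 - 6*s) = s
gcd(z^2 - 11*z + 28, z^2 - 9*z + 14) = z - 7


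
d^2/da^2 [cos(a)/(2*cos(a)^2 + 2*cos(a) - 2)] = ((1 - cos(a)^2)^2 - cos(a)^5 - 4*cos(a)^3 + cos(a)^2 + 5*cos(a) + 1)/(2*(cos(a)^2 + cos(a) - 1)^3)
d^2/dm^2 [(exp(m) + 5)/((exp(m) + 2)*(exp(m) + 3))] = (exp(4*m) + 15*exp(3*m) + 39*exp(2*m) - 25*exp(m) - 114)*exp(m)/(exp(6*m) + 15*exp(5*m) + 93*exp(4*m) + 305*exp(3*m) + 558*exp(2*m) + 540*exp(m) + 216)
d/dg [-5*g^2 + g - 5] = 1 - 10*g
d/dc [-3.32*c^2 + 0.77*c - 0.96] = 0.77 - 6.64*c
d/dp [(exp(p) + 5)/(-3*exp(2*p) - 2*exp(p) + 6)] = (3*exp(2*p) + 30*exp(p) + 16)*exp(p)/(9*exp(4*p) + 12*exp(3*p) - 32*exp(2*p) - 24*exp(p) + 36)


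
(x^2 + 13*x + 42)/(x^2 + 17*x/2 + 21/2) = 2*(x + 6)/(2*x + 3)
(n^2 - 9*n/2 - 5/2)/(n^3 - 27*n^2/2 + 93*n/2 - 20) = (2*n + 1)/(2*n^2 - 17*n + 8)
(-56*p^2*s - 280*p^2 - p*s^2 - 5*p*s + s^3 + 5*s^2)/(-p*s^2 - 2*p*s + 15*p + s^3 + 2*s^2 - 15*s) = (56*p^2 + p*s - s^2)/(p*s - 3*p - s^2 + 3*s)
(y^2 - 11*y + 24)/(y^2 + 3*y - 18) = (y - 8)/(y + 6)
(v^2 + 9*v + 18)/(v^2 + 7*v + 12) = (v + 6)/(v + 4)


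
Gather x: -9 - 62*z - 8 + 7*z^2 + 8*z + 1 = 7*z^2 - 54*z - 16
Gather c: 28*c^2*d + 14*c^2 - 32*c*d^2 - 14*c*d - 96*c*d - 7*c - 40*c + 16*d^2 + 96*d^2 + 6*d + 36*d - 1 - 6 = c^2*(28*d + 14) + c*(-32*d^2 - 110*d - 47) + 112*d^2 + 42*d - 7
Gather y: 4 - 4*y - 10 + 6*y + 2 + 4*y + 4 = 6*y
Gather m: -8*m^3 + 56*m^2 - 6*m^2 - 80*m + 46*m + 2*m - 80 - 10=-8*m^3 + 50*m^2 - 32*m - 90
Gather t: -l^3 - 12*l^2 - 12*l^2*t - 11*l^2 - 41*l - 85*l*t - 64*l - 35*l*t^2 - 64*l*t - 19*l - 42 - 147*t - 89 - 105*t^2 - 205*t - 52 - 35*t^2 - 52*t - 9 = -l^3 - 23*l^2 - 124*l + t^2*(-35*l - 140) + t*(-12*l^2 - 149*l - 404) - 192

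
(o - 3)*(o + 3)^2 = o^3 + 3*o^2 - 9*o - 27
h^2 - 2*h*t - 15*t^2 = (h - 5*t)*(h + 3*t)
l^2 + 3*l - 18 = (l - 3)*(l + 6)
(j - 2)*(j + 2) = j^2 - 4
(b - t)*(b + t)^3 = b^4 + 2*b^3*t - 2*b*t^3 - t^4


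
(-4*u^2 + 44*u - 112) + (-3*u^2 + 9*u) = -7*u^2 + 53*u - 112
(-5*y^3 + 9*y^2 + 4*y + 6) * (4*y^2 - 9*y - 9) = -20*y^5 + 81*y^4 - 20*y^3 - 93*y^2 - 90*y - 54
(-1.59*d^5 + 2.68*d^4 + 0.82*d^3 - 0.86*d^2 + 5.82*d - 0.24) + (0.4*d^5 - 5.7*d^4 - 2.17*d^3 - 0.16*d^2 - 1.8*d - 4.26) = -1.19*d^5 - 3.02*d^4 - 1.35*d^3 - 1.02*d^2 + 4.02*d - 4.5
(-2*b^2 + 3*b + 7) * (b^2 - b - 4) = -2*b^4 + 5*b^3 + 12*b^2 - 19*b - 28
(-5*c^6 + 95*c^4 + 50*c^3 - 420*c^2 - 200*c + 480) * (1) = -5*c^6 + 95*c^4 + 50*c^3 - 420*c^2 - 200*c + 480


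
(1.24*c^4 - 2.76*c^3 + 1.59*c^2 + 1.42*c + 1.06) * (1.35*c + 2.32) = 1.674*c^5 - 0.8492*c^4 - 4.2567*c^3 + 5.6058*c^2 + 4.7254*c + 2.4592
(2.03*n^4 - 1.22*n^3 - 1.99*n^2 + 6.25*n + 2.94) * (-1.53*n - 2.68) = -3.1059*n^5 - 3.5738*n^4 + 6.3143*n^3 - 4.2293*n^2 - 21.2482*n - 7.8792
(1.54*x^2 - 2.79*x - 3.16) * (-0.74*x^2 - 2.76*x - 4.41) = -1.1396*x^4 - 2.1858*x^3 + 3.2474*x^2 + 21.0255*x + 13.9356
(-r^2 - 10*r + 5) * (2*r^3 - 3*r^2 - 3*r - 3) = -2*r^5 - 17*r^4 + 43*r^3 + 18*r^2 + 15*r - 15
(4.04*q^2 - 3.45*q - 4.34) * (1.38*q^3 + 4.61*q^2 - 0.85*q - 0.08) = 5.5752*q^5 + 13.8634*q^4 - 25.3277*q^3 - 17.3981*q^2 + 3.965*q + 0.3472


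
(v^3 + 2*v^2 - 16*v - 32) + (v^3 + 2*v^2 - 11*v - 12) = 2*v^3 + 4*v^2 - 27*v - 44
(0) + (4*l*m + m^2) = 4*l*m + m^2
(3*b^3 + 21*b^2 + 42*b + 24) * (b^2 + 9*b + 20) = 3*b^5 + 48*b^4 + 291*b^3 + 822*b^2 + 1056*b + 480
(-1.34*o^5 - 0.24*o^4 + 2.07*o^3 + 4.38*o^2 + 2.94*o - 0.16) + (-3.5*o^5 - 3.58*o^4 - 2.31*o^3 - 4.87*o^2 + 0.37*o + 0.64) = -4.84*o^5 - 3.82*o^4 - 0.24*o^3 - 0.49*o^2 + 3.31*o + 0.48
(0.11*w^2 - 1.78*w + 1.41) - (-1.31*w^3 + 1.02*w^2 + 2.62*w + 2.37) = 1.31*w^3 - 0.91*w^2 - 4.4*w - 0.96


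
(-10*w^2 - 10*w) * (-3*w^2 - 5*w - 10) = 30*w^4 + 80*w^3 + 150*w^2 + 100*w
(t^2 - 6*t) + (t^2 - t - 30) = 2*t^2 - 7*t - 30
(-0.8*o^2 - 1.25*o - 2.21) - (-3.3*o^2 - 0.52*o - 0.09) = 2.5*o^2 - 0.73*o - 2.12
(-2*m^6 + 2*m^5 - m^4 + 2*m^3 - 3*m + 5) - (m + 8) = -2*m^6 + 2*m^5 - m^4 + 2*m^3 - 4*m - 3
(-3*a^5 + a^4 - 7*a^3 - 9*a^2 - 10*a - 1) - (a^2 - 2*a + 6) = -3*a^5 + a^4 - 7*a^3 - 10*a^2 - 8*a - 7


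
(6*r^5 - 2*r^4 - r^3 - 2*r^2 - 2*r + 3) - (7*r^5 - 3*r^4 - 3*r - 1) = -r^5 + r^4 - r^3 - 2*r^2 + r + 4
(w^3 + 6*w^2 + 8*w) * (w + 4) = w^4 + 10*w^3 + 32*w^2 + 32*w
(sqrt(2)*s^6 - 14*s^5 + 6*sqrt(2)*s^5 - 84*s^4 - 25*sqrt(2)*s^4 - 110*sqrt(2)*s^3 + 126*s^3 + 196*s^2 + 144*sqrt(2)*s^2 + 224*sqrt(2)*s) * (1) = sqrt(2)*s^6 - 14*s^5 + 6*sqrt(2)*s^5 - 84*s^4 - 25*sqrt(2)*s^4 - 110*sqrt(2)*s^3 + 126*s^3 + 196*s^2 + 144*sqrt(2)*s^2 + 224*sqrt(2)*s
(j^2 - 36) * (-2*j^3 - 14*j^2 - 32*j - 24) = -2*j^5 - 14*j^4 + 40*j^3 + 480*j^2 + 1152*j + 864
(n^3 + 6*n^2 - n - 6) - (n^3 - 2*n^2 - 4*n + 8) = 8*n^2 + 3*n - 14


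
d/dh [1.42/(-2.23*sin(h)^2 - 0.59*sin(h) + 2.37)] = (6.3332*sin(h) + 0.8378)*cos(h)/(2.23*sin(h)^2 + 0.59*sin(h) - 2.37)^2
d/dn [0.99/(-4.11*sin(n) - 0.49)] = 4.0689*cos(n)/(4.11*sin(n) + 0.49)^2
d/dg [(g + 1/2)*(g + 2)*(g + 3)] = 3*g^2 + 11*g + 17/2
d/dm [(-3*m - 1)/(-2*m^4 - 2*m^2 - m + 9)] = (6*m^4 + 6*m^2 + 3*m - (3*m + 1)*(8*m^3 + 4*m + 1) - 27)/(2*m^4 + 2*m^2 + m - 9)^2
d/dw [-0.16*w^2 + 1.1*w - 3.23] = 1.1 - 0.32*w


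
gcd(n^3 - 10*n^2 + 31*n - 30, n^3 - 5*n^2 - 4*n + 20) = n^2 - 7*n + 10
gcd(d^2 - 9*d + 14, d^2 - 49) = d - 7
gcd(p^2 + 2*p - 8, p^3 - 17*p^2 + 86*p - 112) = p - 2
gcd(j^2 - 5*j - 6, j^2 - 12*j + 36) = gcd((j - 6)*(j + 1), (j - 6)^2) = j - 6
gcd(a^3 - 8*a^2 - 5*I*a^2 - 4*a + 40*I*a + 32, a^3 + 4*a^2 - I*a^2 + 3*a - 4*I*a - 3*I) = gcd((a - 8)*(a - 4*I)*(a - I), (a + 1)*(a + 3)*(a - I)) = a - I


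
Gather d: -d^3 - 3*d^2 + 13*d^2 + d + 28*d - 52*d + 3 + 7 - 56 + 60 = -d^3 + 10*d^2 - 23*d + 14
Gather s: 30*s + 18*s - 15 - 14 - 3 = 48*s - 32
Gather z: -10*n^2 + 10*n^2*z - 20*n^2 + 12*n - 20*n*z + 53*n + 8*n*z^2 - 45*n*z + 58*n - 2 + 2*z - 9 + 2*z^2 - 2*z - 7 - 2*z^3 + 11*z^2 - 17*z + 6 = -30*n^2 + 123*n - 2*z^3 + z^2*(8*n + 13) + z*(10*n^2 - 65*n - 17) - 12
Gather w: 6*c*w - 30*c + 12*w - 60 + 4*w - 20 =-30*c + w*(6*c + 16) - 80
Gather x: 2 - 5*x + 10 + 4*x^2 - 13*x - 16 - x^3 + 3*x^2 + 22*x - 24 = -x^3 + 7*x^2 + 4*x - 28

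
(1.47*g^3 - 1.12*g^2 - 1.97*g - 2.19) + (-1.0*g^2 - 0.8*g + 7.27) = 1.47*g^3 - 2.12*g^2 - 2.77*g + 5.08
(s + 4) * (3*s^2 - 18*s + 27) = 3*s^3 - 6*s^2 - 45*s + 108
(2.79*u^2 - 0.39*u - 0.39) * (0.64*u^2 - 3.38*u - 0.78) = 1.7856*u^4 - 9.6798*u^3 - 1.1076*u^2 + 1.6224*u + 0.3042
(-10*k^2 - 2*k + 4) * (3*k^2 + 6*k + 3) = -30*k^4 - 66*k^3 - 30*k^2 + 18*k + 12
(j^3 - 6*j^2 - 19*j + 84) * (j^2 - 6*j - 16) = j^5 - 12*j^4 + j^3 + 294*j^2 - 200*j - 1344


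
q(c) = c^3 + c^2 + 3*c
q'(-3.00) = 24.00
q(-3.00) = -27.00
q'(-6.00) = 99.00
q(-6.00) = -198.00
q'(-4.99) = 67.72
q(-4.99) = -114.32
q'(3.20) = 40.12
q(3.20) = 52.61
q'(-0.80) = 3.32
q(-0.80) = -2.27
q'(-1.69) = 8.19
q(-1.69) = -7.04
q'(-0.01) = 2.98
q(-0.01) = -0.03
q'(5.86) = 117.74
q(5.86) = 253.15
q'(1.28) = 10.48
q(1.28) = 7.58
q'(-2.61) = 18.22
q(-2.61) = -18.80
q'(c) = 3*c^2 + 2*c + 3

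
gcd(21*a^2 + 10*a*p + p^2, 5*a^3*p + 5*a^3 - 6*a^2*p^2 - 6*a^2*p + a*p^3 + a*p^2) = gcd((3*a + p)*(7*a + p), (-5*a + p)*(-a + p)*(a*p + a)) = 1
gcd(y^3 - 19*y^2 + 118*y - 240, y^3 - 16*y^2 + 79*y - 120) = y^2 - 13*y + 40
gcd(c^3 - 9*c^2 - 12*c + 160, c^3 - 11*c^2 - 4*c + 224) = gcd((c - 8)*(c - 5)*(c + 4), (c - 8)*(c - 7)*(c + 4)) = c^2 - 4*c - 32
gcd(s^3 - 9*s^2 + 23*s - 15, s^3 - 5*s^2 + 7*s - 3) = s^2 - 4*s + 3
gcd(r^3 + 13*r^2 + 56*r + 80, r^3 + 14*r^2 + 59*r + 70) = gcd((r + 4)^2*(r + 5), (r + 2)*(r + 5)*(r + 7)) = r + 5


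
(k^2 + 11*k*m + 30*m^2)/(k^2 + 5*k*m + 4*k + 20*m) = (k + 6*m)/(k + 4)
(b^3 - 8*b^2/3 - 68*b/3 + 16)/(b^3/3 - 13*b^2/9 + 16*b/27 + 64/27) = 9*(3*b^3 - 8*b^2 - 68*b + 48)/(9*b^3 - 39*b^2 + 16*b + 64)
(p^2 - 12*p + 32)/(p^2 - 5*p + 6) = (p^2 - 12*p + 32)/(p^2 - 5*p + 6)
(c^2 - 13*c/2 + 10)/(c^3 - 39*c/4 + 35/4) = 2*(c - 4)/(2*c^2 + 5*c - 7)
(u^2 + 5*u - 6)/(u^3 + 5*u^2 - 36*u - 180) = (u - 1)/(u^2 - u - 30)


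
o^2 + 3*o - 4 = (o - 1)*(o + 4)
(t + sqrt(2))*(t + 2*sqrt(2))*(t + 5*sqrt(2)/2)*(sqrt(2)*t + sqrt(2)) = sqrt(2)*t^4 + sqrt(2)*t^3 + 11*t^3 + 11*t^2 + 19*sqrt(2)*t^2 + 20*t + 19*sqrt(2)*t + 20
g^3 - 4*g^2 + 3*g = g*(g - 3)*(g - 1)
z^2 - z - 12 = (z - 4)*(z + 3)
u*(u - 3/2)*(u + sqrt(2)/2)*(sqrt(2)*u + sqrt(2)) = sqrt(2)*u^4 - sqrt(2)*u^3/2 + u^3 - 3*sqrt(2)*u^2/2 - u^2/2 - 3*u/2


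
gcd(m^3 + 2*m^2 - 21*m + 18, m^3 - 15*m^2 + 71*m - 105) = m - 3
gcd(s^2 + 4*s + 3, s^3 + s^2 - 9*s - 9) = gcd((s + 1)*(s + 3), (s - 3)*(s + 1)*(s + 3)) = s^2 + 4*s + 3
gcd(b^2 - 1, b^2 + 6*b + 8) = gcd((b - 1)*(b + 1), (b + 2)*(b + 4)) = 1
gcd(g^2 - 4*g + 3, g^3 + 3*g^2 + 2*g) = 1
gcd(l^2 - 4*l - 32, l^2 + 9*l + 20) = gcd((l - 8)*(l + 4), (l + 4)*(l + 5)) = l + 4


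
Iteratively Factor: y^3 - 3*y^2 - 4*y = (y)*(y^2 - 3*y - 4) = y*(y + 1)*(y - 4)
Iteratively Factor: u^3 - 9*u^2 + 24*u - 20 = (u - 2)*(u^2 - 7*u + 10) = (u - 5)*(u - 2)*(u - 2)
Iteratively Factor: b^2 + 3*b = (b + 3)*(b)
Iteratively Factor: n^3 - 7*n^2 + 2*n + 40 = (n - 5)*(n^2 - 2*n - 8) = (n - 5)*(n - 4)*(n + 2)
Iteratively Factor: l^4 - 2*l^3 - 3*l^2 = (l - 3)*(l^3 + l^2) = (l - 3)*(l + 1)*(l^2) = l*(l - 3)*(l + 1)*(l)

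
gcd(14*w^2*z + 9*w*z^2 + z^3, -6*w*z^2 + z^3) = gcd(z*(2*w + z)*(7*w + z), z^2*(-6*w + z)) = z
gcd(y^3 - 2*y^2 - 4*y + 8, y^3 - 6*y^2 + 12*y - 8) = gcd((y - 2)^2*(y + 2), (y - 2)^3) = y^2 - 4*y + 4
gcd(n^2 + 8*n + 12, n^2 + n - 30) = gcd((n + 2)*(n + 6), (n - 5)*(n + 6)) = n + 6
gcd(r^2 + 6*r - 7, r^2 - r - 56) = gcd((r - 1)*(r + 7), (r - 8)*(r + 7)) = r + 7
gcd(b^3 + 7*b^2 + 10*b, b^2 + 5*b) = b^2 + 5*b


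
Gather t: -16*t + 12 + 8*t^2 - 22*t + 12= 8*t^2 - 38*t + 24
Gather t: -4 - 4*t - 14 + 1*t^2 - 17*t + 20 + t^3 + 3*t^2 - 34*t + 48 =t^3 + 4*t^2 - 55*t + 50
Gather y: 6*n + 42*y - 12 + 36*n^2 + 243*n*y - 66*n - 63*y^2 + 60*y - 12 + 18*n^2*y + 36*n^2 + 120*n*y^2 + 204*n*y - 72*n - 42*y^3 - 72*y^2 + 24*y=72*n^2 - 132*n - 42*y^3 + y^2*(120*n - 135) + y*(18*n^2 + 447*n + 126) - 24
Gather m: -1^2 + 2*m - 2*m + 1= 0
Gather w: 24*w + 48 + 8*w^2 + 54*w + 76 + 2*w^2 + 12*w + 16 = 10*w^2 + 90*w + 140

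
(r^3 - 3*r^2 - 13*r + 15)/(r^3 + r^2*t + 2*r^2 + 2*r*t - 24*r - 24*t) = (r^3 - 3*r^2 - 13*r + 15)/(r^3 + r^2*t + 2*r^2 + 2*r*t - 24*r - 24*t)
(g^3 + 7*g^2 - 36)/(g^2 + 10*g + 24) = (g^2 + g - 6)/(g + 4)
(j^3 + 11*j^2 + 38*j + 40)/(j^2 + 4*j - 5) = (j^2 + 6*j + 8)/(j - 1)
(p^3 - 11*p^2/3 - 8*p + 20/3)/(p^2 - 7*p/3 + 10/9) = 3*(p^2 - 3*p - 10)/(3*p - 5)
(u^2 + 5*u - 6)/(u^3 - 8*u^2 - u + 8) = (u + 6)/(u^2 - 7*u - 8)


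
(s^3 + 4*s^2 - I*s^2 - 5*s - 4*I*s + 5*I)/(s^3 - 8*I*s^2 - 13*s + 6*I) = (s^2 + 4*s - 5)/(s^2 - 7*I*s - 6)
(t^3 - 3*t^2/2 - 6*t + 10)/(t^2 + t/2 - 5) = t - 2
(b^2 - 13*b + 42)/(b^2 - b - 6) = (-b^2 + 13*b - 42)/(-b^2 + b + 6)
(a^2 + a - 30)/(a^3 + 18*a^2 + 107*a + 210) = (a - 5)/(a^2 + 12*a + 35)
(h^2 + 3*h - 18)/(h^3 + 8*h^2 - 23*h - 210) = (h - 3)/(h^2 + 2*h - 35)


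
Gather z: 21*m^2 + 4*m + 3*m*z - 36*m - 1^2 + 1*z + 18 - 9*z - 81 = 21*m^2 - 32*m + z*(3*m - 8) - 64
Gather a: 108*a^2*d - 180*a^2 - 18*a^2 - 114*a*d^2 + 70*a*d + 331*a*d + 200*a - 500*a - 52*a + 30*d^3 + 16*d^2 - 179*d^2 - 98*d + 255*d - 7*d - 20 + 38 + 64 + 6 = a^2*(108*d - 198) + a*(-114*d^2 + 401*d - 352) + 30*d^3 - 163*d^2 + 150*d + 88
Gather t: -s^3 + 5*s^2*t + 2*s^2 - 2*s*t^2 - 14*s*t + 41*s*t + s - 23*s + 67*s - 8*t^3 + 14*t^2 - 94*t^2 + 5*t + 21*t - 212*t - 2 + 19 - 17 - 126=-s^3 + 2*s^2 + 45*s - 8*t^3 + t^2*(-2*s - 80) + t*(5*s^2 + 27*s - 186) - 126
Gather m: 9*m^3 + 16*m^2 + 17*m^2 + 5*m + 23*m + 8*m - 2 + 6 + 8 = 9*m^3 + 33*m^2 + 36*m + 12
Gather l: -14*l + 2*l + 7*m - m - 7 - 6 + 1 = -12*l + 6*m - 12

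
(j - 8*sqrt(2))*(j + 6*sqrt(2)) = j^2 - 2*sqrt(2)*j - 96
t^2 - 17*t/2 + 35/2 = (t - 5)*(t - 7/2)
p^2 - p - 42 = (p - 7)*(p + 6)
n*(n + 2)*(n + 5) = n^3 + 7*n^2 + 10*n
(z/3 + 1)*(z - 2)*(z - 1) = z^3/3 - 7*z/3 + 2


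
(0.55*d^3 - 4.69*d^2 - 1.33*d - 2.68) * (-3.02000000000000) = -1.661*d^3 + 14.1638*d^2 + 4.0166*d + 8.0936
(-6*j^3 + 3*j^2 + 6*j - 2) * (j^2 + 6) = -6*j^5 + 3*j^4 - 30*j^3 + 16*j^2 + 36*j - 12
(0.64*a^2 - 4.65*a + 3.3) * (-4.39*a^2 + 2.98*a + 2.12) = -2.8096*a^4 + 22.3207*a^3 - 26.9872*a^2 - 0.0240000000000009*a + 6.996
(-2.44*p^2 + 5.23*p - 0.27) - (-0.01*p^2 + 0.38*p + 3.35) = -2.43*p^2 + 4.85*p - 3.62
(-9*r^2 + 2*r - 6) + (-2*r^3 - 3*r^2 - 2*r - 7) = -2*r^3 - 12*r^2 - 13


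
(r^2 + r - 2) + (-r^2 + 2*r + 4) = 3*r + 2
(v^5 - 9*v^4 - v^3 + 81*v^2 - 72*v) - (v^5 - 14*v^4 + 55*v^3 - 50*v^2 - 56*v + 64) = 5*v^4 - 56*v^3 + 131*v^2 - 16*v - 64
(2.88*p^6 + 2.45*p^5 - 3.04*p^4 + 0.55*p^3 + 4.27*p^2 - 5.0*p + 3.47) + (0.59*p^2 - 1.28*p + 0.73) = 2.88*p^6 + 2.45*p^5 - 3.04*p^4 + 0.55*p^3 + 4.86*p^2 - 6.28*p + 4.2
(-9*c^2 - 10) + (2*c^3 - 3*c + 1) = 2*c^3 - 9*c^2 - 3*c - 9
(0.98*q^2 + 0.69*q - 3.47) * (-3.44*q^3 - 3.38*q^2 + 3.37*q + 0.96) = -3.3712*q^5 - 5.686*q^4 + 12.9072*q^3 + 14.9947*q^2 - 11.0315*q - 3.3312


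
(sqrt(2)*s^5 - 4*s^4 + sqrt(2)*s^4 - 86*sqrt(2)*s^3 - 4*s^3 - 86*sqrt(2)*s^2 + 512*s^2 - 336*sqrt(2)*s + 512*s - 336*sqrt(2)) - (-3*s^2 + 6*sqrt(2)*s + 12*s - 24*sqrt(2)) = sqrt(2)*s^5 - 4*s^4 + sqrt(2)*s^4 - 86*sqrt(2)*s^3 - 4*s^3 - 86*sqrt(2)*s^2 + 515*s^2 - 342*sqrt(2)*s + 500*s - 312*sqrt(2)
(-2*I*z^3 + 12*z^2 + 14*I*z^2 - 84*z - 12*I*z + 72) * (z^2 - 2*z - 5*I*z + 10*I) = -2*I*z^5 + 2*z^4 + 18*I*z^4 - 18*z^3 - 100*I*z^3 + 40*z^2 + 564*I*z^2 - 24*z - 1200*I*z + 720*I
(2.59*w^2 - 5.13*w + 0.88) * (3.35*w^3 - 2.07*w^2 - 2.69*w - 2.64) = 8.6765*w^5 - 22.5468*w^4 + 6.6*w^3 + 5.1405*w^2 + 11.176*w - 2.3232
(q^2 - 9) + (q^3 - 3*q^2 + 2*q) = q^3 - 2*q^2 + 2*q - 9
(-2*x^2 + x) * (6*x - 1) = -12*x^3 + 8*x^2 - x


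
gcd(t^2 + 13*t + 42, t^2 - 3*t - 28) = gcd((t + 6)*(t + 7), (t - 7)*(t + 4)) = 1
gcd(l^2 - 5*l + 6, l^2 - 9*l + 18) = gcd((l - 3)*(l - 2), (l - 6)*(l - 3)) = l - 3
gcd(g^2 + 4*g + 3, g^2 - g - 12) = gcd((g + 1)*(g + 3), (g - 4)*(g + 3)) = g + 3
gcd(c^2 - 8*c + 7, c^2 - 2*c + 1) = c - 1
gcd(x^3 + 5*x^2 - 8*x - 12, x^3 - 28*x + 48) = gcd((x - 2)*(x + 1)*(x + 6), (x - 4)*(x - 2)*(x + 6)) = x^2 + 4*x - 12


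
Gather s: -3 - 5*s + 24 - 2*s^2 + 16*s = -2*s^2 + 11*s + 21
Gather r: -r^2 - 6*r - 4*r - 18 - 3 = -r^2 - 10*r - 21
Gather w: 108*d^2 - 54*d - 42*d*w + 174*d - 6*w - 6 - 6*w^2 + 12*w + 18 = 108*d^2 + 120*d - 6*w^2 + w*(6 - 42*d) + 12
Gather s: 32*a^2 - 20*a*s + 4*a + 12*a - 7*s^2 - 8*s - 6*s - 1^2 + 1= 32*a^2 + 16*a - 7*s^2 + s*(-20*a - 14)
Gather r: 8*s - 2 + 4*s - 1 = 12*s - 3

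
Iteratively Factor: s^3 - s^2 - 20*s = (s)*(s^2 - s - 20) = s*(s + 4)*(s - 5)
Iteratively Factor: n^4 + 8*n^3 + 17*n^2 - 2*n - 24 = (n + 2)*(n^3 + 6*n^2 + 5*n - 12) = (n + 2)*(n + 4)*(n^2 + 2*n - 3) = (n - 1)*(n + 2)*(n + 4)*(n + 3)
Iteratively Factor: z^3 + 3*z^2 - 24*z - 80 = (z + 4)*(z^2 - z - 20) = (z - 5)*(z + 4)*(z + 4)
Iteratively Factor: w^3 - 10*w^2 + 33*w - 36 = (w - 3)*(w^2 - 7*w + 12) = (w - 3)^2*(w - 4)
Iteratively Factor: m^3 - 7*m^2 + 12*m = (m - 4)*(m^2 - 3*m) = (m - 4)*(m - 3)*(m)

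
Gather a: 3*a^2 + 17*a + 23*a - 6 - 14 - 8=3*a^2 + 40*a - 28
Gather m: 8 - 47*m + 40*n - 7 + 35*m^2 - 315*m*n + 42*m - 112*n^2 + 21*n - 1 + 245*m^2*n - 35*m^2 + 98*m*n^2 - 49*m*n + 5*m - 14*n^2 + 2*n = 245*m^2*n + m*(98*n^2 - 364*n) - 126*n^2 + 63*n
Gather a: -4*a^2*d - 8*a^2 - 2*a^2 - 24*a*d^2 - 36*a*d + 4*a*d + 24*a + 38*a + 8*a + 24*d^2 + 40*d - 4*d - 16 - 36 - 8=a^2*(-4*d - 10) + a*(-24*d^2 - 32*d + 70) + 24*d^2 + 36*d - 60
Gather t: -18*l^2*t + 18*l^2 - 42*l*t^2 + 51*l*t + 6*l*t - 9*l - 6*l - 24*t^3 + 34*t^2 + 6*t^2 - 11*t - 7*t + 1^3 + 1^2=18*l^2 - 15*l - 24*t^3 + t^2*(40 - 42*l) + t*(-18*l^2 + 57*l - 18) + 2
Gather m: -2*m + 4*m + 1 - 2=2*m - 1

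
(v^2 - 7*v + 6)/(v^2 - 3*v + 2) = (v - 6)/(v - 2)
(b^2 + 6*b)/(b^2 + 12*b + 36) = b/(b + 6)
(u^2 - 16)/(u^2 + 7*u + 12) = (u - 4)/(u + 3)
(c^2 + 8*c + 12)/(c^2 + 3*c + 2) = (c + 6)/(c + 1)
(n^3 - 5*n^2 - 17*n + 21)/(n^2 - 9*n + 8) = (n^2 - 4*n - 21)/(n - 8)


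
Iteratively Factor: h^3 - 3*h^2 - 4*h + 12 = (h - 2)*(h^2 - h - 6) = (h - 2)*(h + 2)*(h - 3)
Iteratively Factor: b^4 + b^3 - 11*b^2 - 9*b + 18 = (b + 2)*(b^3 - b^2 - 9*b + 9) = (b + 2)*(b + 3)*(b^2 - 4*b + 3) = (b - 1)*(b + 2)*(b + 3)*(b - 3)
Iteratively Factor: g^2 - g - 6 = (g + 2)*(g - 3)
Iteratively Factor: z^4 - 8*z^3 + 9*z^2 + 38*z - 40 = (z - 1)*(z^3 - 7*z^2 + 2*z + 40) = (z - 1)*(z + 2)*(z^2 - 9*z + 20) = (z - 4)*(z - 1)*(z + 2)*(z - 5)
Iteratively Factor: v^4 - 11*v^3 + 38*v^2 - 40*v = (v - 4)*(v^3 - 7*v^2 + 10*v) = v*(v - 4)*(v^2 - 7*v + 10) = v*(v - 5)*(v - 4)*(v - 2)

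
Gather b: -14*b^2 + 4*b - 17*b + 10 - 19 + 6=-14*b^2 - 13*b - 3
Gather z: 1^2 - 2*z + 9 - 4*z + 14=24 - 6*z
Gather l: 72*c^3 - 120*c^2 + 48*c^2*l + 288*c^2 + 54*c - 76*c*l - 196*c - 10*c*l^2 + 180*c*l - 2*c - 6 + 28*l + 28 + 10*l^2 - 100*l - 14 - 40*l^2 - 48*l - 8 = 72*c^3 + 168*c^2 - 144*c + l^2*(-10*c - 30) + l*(48*c^2 + 104*c - 120)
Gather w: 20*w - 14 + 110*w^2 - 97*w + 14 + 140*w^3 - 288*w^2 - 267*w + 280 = 140*w^3 - 178*w^2 - 344*w + 280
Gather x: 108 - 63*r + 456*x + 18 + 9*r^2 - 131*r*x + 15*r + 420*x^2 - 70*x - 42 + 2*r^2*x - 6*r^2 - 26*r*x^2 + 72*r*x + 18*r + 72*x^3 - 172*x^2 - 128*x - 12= 3*r^2 - 30*r + 72*x^3 + x^2*(248 - 26*r) + x*(2*r^2 - 59*r + 258) + 72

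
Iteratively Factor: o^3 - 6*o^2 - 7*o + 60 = (o + 3)*(o^2 - 9*o + 20) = (o - 4)*(o + 3)*(o - 5)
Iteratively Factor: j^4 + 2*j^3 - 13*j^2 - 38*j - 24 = (j + 1)*(j^3 + j^2 - 14*j - 24) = (j - 4)*(j + 1)*(j^2 + 5*j + 6) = (j - 4)*(j + 1)*(j + 2)*(j + 3)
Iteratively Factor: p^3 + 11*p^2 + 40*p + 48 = (p + 4)*(p^2 + 7*p + 12) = (p + 4)^2*(p + 3)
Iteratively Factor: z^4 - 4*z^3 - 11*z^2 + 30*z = (z - 5)*(z^3 + z^2 - 6*z) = z*(z - 5)*(z^2 + z - 6) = z*(z - 5)*(z - 2)*(z + 3)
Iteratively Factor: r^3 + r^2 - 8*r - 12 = (r + 2)*(r^2 - r - 6) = (r + 2)^2*(r - 3)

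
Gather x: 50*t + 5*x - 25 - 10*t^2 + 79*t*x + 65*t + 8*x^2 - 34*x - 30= -10*t^2 + 115*t + 8*x^2 + x*(79*t - 29) - 55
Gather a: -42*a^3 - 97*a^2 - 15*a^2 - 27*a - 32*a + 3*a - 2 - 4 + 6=-42*a^3 - 112*a^2 - 56*a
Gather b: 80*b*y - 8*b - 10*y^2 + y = b*(80*y - 8) - 10*y^2 + y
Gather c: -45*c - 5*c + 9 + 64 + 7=80 - 50*c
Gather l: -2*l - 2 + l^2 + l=l^2 - l - 2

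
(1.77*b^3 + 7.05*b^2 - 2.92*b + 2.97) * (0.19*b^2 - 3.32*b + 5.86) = 0.3363*b^5 - 4.5369*b^4 - 13.5886*b^3 + 51.5717*b^2 - 26.9716*b + 17.4042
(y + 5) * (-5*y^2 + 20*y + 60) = -5*y^3 - 5*y^2 + 160*y + 300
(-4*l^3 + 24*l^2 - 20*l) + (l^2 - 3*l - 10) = -4*l^3 + 25*l^2 - 23*l - 10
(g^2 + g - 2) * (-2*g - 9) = -2*g^3 - 11*g^2 - 5*g + 18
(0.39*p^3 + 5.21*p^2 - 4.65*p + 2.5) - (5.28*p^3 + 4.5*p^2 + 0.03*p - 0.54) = -4.89*p^3 + 0.71*p^2 - 4.68*p + 3.04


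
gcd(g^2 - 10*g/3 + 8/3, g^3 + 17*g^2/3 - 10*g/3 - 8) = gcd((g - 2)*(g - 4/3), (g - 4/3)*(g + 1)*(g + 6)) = g - 4/3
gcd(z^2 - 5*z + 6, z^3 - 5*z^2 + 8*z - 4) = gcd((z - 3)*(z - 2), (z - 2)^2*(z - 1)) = z - 2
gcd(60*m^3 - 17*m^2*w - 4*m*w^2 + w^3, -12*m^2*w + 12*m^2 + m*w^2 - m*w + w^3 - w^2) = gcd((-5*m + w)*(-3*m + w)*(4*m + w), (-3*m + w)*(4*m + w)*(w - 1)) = -12*m^2 + m*w + w^2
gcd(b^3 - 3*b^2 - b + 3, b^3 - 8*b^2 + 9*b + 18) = b^2 - 2*b - 3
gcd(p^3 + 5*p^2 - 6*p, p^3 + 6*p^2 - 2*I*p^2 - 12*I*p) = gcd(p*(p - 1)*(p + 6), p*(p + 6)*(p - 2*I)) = p^2 + 6*p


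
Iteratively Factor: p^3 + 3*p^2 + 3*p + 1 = (p + 1)*(p^2 + 2*p + 1) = (p + 1)^2*(p + 1)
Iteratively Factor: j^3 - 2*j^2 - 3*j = (j)*(j^2 - 2*j - 3) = j*(j + 1)*(j - 3)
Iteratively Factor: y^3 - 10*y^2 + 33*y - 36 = (y - 3)*(y^2 - 7*y + 12) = (y - 3)^2*(y - 4)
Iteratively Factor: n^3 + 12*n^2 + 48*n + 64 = (n + 4)*(n^2 + 8*n + 16) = (n + 4)^2*(n + 4)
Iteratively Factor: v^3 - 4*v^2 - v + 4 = (v - 4)*(v^2 - 1) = (v - 4)*(v - 1)*(v + 1)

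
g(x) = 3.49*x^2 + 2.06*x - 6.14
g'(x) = 6.98*x + 2.06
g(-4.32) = 50.09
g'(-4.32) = -28.09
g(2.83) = 27.64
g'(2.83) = 21.81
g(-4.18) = 46.23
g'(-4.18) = -27.12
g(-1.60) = -0.50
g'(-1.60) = -9.11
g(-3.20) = 23.01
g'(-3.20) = -20.28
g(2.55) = 21.81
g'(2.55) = 19.86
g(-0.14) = -6.36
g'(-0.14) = 1.08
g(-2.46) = 9.91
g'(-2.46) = -15.11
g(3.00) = 31.45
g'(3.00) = 23.00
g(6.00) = 131.86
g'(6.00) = 43.94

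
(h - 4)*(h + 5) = h^2 + h - 20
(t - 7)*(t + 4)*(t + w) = t^3 + t^2*w - 3*t^2 - 3*t*w - 28*t - 28*w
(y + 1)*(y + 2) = y^2 + 3*y + 2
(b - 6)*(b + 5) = b^2 - b - 30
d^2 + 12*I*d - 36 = (d + 6*I)^2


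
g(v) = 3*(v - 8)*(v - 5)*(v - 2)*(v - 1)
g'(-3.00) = -3516.00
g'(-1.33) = -1367.33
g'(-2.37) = -2558.40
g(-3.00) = 5280.00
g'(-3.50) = -4417.50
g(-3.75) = 8424.20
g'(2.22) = 62.52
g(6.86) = -181.16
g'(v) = 3*(v - 8)*(v - 5)*(v - 2) + 3*(v - 8)*(v - 5)*(v - 1) + 3*(v - 8)*(v - 2)*(v - 1) + 3*(v - 5)*(v - 2)*(v - 1) = 12*v^3 - 144*v^2 + 486*v - 438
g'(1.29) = -24.93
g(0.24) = 148.22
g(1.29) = -15.38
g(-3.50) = 7257.94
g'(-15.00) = -80628.00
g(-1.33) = 1374.70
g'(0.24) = -329.49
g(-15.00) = 375360.00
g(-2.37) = 3376.59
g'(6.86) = -6.68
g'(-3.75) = -4918.31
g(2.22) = 12.94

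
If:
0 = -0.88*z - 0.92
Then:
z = -1.05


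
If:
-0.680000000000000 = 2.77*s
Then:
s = -0.25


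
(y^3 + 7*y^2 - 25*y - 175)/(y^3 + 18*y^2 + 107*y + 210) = (y - 5)/(y + 6)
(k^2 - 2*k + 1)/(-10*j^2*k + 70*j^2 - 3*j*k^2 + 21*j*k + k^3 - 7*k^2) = (-k^2 + 2*k - 1)/(10*j^2*k - 70*j^2 + 3*j*k^2 - 21*j*k - k^3 + 7*k^2)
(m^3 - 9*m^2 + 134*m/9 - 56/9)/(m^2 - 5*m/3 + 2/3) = (3*m^2 - 25*m + 28)/(3*(m - 1))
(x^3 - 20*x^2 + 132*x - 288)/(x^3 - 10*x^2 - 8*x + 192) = (x - 6)/(x + 4)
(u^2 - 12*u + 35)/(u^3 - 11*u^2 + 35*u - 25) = (u - 7)/(u^2 - 6*u + 5)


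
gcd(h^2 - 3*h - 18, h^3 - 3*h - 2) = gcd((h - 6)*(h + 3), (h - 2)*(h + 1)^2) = 1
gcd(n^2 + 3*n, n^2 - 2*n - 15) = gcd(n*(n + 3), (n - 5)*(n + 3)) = n + 3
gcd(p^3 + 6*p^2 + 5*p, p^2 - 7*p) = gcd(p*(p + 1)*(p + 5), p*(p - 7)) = p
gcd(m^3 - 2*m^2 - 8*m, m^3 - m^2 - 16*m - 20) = m + 2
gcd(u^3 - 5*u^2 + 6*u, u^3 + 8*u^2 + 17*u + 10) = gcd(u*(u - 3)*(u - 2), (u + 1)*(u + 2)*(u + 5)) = 1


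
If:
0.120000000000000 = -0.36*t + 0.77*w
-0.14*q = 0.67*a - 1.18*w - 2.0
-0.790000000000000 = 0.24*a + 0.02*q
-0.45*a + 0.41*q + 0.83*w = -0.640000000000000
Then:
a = -3.43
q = 1.65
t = -7.70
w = -3.45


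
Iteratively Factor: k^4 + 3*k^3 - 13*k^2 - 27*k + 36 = (k - 1)*(k^3 + 4*k^2 - 9*k - 36) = (k - 1)*(k + 3)*(k^2 + k - 12) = (k - 3)*(k - 1)*(k + 3)*(k + 4)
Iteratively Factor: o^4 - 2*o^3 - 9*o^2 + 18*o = (o - 3)*(o^3 + o^2 - 6*o) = (o - 3)*(o + 3)*(o^2 - 2*o) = o*(o - 3)*(o + 3)*(o - 2)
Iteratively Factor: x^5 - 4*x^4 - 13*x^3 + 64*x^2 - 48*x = (x)*(x^4 - 4*x^3 - 13*x^2 + 64*x - 48) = x*(x - 3)*(x^3 - x^2 - 16*x + 16) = x*(x - 3)*(x - 1)*(x^2 - 16) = x*(x - 3)*(x - 1)*(x + 4)*(x - 4)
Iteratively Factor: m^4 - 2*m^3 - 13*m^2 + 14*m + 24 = (m - 4)*(m^3 + 2*m^2 - 5*m - 6) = (m - 4)*(m + 1)*(m^2 + m - 6) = (m - 4)*(m - 2)*(m + 1)*(m + 3)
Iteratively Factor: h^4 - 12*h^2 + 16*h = (h - 2)*(h^3 + 2*h^2 - 8*h) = (h - 2)*(h + 4)*(h^2 - 2*h) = h*(h - 2)*(h + 4)*(h - 2)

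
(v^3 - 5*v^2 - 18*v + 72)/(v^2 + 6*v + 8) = (v^2 - 9*v + 18)/(v + 2)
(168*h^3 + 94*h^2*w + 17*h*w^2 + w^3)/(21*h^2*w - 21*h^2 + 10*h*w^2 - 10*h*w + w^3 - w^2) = (24*h^2 + 10*h*w + w^2)/(3*h*w - 3*h + w^2 - w)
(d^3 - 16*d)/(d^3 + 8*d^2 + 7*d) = (d^2 - 16)/(d^2 + 8*d + 7)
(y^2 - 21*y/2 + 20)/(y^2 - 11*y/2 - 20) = (2*y - 5)/(2*y + 5)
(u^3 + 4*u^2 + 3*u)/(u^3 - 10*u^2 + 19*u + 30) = u*(u + 3)/(u^2 - 11*u + 30)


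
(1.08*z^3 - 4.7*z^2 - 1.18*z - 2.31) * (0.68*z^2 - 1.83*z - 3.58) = 0.7344*z^5 - 5.1724*z^4 + 3.9322*z^3 + 17.4146*z^2 + 8.4517*z + 8.2698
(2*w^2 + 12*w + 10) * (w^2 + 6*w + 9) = 2*w^4 + 24*w^3 + 100*w^2 + 168*w + 90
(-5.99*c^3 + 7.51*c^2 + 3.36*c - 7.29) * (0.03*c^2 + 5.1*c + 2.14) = -0.1797*c^5 - 30.3237*c^4 + 25.5832*c^3 + 32.9887*c^2 - 29.9886*c - 15.6006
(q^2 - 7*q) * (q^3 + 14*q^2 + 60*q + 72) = q^5 + 7*q^4 - 38*q^3 - 348*q^2 - 504*q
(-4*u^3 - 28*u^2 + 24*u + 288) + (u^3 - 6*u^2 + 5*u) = -3*u^3 - 34*u^2 + 29*u + 288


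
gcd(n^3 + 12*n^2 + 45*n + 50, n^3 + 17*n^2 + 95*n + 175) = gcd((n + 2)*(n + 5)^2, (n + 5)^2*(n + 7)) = n^2 + 10*n + 25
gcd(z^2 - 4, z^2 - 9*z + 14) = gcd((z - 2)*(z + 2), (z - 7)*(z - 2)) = z - 2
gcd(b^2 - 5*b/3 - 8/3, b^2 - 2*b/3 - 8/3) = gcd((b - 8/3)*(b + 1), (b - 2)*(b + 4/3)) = 1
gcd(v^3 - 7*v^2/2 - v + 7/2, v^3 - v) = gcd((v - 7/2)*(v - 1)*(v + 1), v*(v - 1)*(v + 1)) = v^2 - 1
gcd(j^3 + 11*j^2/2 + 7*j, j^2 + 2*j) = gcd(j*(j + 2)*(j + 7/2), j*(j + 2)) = j^2 + 2*j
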